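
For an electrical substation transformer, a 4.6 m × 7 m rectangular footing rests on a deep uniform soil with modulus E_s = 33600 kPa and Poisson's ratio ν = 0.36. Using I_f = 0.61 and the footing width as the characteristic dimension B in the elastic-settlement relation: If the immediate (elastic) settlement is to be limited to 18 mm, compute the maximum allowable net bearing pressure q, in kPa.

q ≈ 248 kPa

S_e = q·B·(1−ν²)/E_s · I_f  ⇒  q = S_e·E_s / (B·(1−ν²)·I_f).
q = 0.018 × 33600 / (4.6 × 0.8704 × 0.61) = 247.6 kPa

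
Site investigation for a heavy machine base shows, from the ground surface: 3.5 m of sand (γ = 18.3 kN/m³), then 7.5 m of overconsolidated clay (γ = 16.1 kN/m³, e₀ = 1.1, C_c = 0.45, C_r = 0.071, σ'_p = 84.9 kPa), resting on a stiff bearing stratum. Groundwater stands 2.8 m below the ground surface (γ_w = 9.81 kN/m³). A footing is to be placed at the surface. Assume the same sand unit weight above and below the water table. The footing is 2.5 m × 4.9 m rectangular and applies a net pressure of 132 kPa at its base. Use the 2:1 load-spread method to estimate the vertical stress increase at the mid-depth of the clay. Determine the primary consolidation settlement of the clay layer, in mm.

S_c ≈ 79.7 mm

Mid-depth of clay below the ground surface: z = 3.5 + 7.5/2 = 7.25 m.
Total vertical stress at mid-clay: σ_v = 18.3×3.5 + 16.1×3.75 = 124.43 kPa.
Pore pressure: u = 9.81×(7.25 − 2.8) = 43.655 kPa.
Initial effective stress: σ'_0 = σ_v − u = 124.43 − 43.655 = 80.775 kPa.
Stress increase at mid-clay by the 2:1 spreading method:
Δσ = qBL/((B+z)(L+z)) = 132×2.5×4.9/((2.5+7.25)(4.9+7.25)) = 13.65 kPa
Final effective stress: σ'_f = 80.775 + 13.65 = 94.425 kPa.
σ'_f = 94.425 > σ'_p = 84.9 kPa, so the stress path crosses the preconsolidation pressure — recompression up to σ'_p, then virgin compression beyond:
S_c = H/(1+e₀)·[C_r·log₁₀(σ'_p/σ'_0) + C_c·log₁₀(σ'_f/σ'_p)]
    = 7.5/2.1 × [0.071×log₁₀(84.9/80.775) + 0.45×log₁₀(94.425/84.9)]
    = 3.5714 × [0.0015358 + 0.020781] = 0.0797 m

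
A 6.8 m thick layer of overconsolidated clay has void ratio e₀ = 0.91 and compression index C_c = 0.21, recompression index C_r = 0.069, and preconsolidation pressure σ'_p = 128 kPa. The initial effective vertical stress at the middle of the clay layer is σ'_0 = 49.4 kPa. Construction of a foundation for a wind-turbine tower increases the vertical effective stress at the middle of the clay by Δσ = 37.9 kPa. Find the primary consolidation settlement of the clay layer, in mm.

S_c ≈ 60.7 mm

Final effective stress: σ'_f = 49.4 + 37.9 = 87.3 kPa.
σ'_f = 87.3 ≤ σ'_p = 128 kPa, so the clay remains overconsolidated and only the recompression index applies:
S_c = C_r·H/(1+e₀)·log₁₀(σ'_f/σ'_0) = 0.069×6.8/1.91×log₁₀(87.3/49.4)
    = 0.24565 × 0.24729 = 0.06075 m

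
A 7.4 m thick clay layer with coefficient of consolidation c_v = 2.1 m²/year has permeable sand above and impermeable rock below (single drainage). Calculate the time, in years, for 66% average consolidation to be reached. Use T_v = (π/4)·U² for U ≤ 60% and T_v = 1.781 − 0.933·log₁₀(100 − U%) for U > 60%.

t ≈ 9.18 years

Drainage path length: H_d = H = 7.4 m (single drainage).
U > 60%: T_v = 1.781 − 0.933·log₁₀(100 − 66) = 0.35213.
t = T_v·H_d²/c_v = 0.35213×7.4²/2.1 = 9.182 years.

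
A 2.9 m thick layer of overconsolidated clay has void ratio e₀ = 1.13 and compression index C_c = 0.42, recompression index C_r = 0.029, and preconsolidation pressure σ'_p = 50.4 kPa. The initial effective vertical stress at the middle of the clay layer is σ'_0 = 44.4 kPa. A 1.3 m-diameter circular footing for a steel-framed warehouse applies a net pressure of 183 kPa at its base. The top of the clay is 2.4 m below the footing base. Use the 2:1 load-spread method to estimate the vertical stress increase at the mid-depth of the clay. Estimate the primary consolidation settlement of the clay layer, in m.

Mid-depth of clay below the footing base: z = 2.4 + 2.9/2 = 3.85 m.
Stress increase at mid-clay by the 2:1 spreading method:
Δσ ≈ qD²/(D+z)² = 183×1.3²/(1.3+3.85)² = 11.661 kPa
Final effective stress: σ'_f = 44.4 + 11.661 = 56.061 kPa.
σ'_f = 56.061 > σ'_p = 50.4 kPa, so the stress path crosses the preconsolidation pressure — recompression up to σ'_p, then virgin compression beyond:
S_c = H/(1+e₀)·[C_r·log₁₀(σ'_p/σ'_0) + C_c·log₁₀(σ'_f/σ'_p)]
    = 2.9/2.13 × [0.029×log₁₀(50.4/44.4) + 0.42×log₁₀(56.061/50.4)]
    = 1.3615 × [0.0015964 + 0.019417] = 0.02861 m

S_c ≈ 0.0286 m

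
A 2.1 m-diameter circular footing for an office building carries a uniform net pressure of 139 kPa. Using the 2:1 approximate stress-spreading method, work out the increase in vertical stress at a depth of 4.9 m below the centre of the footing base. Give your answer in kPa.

Δσ_z ≈ 12.5 kPa

By the 2:1 method the load spreads at 1 horizontal : 2 vertical, so at depth z the loaded area has grown by z in each plan dimension:
Δσ ≈ qD²/(D+z)² = 139×2.1²/(2.1+4.9)² = 12.51 kPa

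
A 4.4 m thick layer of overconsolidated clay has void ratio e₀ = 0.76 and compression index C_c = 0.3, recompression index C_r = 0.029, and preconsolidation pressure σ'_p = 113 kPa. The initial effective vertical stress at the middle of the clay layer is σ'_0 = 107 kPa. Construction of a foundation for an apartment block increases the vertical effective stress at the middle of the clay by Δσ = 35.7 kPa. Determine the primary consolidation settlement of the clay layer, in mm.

Final effective stress: σ'_f = 107 + 35.7 = 142.7 kPa.
σ'_f = 142.7 > σ'_p = 113 kPa, so the stress path crosses the preconsolidation pressure — recompression up to σ'_p, then virgin compression beyond:
S_c = H/(1+e₀)·[C_r·log₁₀(σ'_p/σ'_0) + C_c·log₁₀(σ'_f/σ'_p)]
    = 4.4/1.76 × [0.029×log₁₀(113/107) + 0.3×log₁₀(142.7/113)]
    = 2.5 × [0.00068715 + 0.030404] = 0.07773 m

S_c ≈ 77.7 mm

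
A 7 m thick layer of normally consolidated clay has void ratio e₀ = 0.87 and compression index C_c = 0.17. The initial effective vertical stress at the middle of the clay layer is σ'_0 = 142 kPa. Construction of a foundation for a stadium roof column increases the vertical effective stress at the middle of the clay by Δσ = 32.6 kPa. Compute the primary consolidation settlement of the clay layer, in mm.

Final effective stress: σ'_f = σ'_0 + Δσ = 142 + 32.6 = 174.6 kPa.
Normally consolidated clay, so the full stress increment lies on the virgin compression line:
S_c = C_c·H/(1+e₀)·log₁₀(σ'_f/σ'_0) = 0.17×7/(1+0.87)×log₁₀(174.6/142)
    = 0.63636 × 0.089756 = 0.05712 m

S_c ≈ 57.1 mm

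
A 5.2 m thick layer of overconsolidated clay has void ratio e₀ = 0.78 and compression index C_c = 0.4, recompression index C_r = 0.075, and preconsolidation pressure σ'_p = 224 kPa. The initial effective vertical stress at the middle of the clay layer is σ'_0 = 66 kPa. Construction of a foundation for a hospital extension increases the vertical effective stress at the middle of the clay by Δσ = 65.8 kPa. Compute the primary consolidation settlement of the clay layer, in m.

Final effective stress: σ'_f = 66 + 65.8 = 131.8 kPa.
σ'_f = 131.8 ≤ σ'_p = 224 kPa, so the clay remains overconsolidated and only the recompression index applies:
S_c = C_r·H/(1+e₀)·log₁₀(σ'_f/σ'_0) = 0.075×5.2/1.78×log₁₀(131.8/66)
    = 0.2191 × 0.30037 = 0.06581 m

S_c ≈ 0.0658 m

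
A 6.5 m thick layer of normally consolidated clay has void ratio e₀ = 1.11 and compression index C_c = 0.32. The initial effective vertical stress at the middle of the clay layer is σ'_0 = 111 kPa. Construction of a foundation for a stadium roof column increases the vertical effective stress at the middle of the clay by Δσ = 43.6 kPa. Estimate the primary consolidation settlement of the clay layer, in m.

Final effective stress: σ'_f = σ'_0 + Δσ = 111 + 43.6 = 154.6 kPa.
Normally consolidated clay, so the full stress increment lies on the virgin compression line:
S_c = C_c·H/(1+e₀)·log₁₀(σ'_f/σ'_0) = 0.32×6.5/(1+1.11)×log₁₀(154.6/111)
    = 0.98578 × 0.14389 = 0.1418 m

S_c ≈ 0.142 m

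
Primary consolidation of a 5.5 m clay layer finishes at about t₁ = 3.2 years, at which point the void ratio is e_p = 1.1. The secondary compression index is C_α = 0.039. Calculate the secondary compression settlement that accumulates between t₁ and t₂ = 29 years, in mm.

Secondary compression: S_s = C_α·H/(1+e_p)·log₁₀(t₂/t₁)
S_s = 0.039×5.5/(1+1.1)×log₁₀(29/3.2)
    = 0.1021 × 0.9572 = 0.09778 m

S_s ≈ 97.8 mm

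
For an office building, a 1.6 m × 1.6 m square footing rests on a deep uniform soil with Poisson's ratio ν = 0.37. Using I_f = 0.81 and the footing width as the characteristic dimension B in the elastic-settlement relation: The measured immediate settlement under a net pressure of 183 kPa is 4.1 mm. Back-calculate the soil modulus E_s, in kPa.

S_e = q·B·(1−ν²)/E_s · I_f  ⇒  E_s = q·B·(1−ν²)·I_f / S_e.
E_s = 183 × 1.6 × 0.8631 × 0.81 / 0.0041 = 49930 kPa

E_s ≈ 49900 kPa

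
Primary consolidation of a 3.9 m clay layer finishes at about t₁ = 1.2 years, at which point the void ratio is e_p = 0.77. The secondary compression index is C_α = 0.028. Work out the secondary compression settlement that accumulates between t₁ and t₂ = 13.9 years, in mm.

S_s ≈ 65.6 mm

Secondary compression: S_s = C_α·H/(1+e_p)·log₁₀(t₂/t₁)
S_s = 0.028×3.9/(1+0.77)×log₁₀(13.9/1.2)
    = 0.06169 × 1.064 = 0.06563 m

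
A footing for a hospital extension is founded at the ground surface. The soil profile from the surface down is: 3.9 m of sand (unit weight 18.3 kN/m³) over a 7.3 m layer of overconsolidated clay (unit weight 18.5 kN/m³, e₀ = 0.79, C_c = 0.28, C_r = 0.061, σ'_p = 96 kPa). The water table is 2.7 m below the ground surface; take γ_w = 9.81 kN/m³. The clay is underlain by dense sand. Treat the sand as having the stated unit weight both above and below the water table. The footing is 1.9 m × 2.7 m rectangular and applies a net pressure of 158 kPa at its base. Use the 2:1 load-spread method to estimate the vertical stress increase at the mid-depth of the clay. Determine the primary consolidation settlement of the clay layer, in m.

Mid-depth of clay below the ground surface: z = 3.9 + 7.3/2 = 7.55 m.
Total vertical stress at mid-clay: σ_v = 18.3×3.9 + 18.5×3.65 = 138.89 kPa.
Pore pressure: u = 9.81×(7.55 − 2.7) = 47.578 kPa.
Initial effective stress: σ'_0 = σ_v − u = 138.89 − 47.578 = 91.312 kPa.
Stress increase at mid-clay by the 2:1 spreading method:
Δσ = qBL/((B+z)(L+z)) = 158×1.9×2.7/((1.9+7.55)(2.7+7.55)) = 8.3679 kPa
Final effective stress: σ'_f = 91.312 + 8.3679 = 99.68 kPa.
σ'_f = 99.68 > σ'_p = 96 kPa, so the stress path crosses the preconsolidation pressure — recompression up to σ'_p, then virgin compression beyond:
S_c = H/(1+e₀)·[C_r·log₁₀(σ'_p/σ'_0) + C_c·log₁₀(σ'_f/σ'_p)]
    = 7.3/1.79 × [0.061×log₁₀(96/91.312) + 0.28×log₁₀(99.68/96)]
    = 4.0782 × [0.0013263 + 0.0045743] = 0.02406 m

S_c ≈ 0.0241 m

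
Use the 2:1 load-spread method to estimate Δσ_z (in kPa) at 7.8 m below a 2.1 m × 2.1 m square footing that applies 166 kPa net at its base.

Δσ_z ≈ 7.47 kPa

By the 2:1 method the load spreads at 1 horizontal : 2 vertical, so at depth z the loaded area has grown by z in each plan dimension:
Δσ = qBL/((B+z)(L+z)) = 166×2.1×2.1/((2.1+7.8)(2.1+7.8)) = 7.4692 kPa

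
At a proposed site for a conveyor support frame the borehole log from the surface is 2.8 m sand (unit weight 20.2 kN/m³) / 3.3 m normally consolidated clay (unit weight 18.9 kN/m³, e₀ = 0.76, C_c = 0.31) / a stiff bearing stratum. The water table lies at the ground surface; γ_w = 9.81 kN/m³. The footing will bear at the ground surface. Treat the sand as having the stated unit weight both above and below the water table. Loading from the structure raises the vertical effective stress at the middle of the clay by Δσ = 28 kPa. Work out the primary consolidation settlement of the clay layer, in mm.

Mid-depth of clay below the ground surface: z = 2.8 + 3.3/2 = 4.45 m.
Total vertical stress at mid-clay: σ_v = 20.2×2.8 + 18.9×1.65 = 87.745 kPa.
Pore pressure: u = 9.81×(4.45 − 0) = 43.655 kPa.
Initial effective stress: σ'_0 = σ_v − u = 87.745 − 43.655 = 44.09 kPa.
Final effective stress: σ'_f = σ'_0 + Δσ = 44.09 + 28 = 72.09 kPa.
Normally consolidated clay, so the full stress increment lies on the virgin compression line:
S_c = C_c·H/(1+e₀)·log₁₀(σ'_f/σ'_0) = 0.31×3.3/(1+0.76)×log₁₀(72.09/44.09)
    = 0.58125 × 0.21353 = 0.1241 m

S_c ≈ 124 mm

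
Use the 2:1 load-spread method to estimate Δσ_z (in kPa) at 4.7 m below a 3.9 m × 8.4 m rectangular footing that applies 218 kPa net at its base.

By the 2:1 method the load spreads at 1 horizontal : 2 vertical, so at depth z the loaded area has grown by z in each plan dimension:
Δσ = qBL/((B+z)(L+z)) = 218×3.9×8.4/((3.9+4.7)(8.4+4.7)) = 63.391 kPa

Δσ_z ≈ 63.4 kPa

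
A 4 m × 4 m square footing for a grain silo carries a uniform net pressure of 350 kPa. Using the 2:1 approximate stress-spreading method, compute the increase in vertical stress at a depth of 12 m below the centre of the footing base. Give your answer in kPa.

By the 2:1 method the load spreads at 1 horizontal : 2 vertical, so at depth z the loaded area has grown by z in each plan dimension:
Δσ = qBL/((B+z)(L+z)) = 350×4×4/((4+12)(4+12)) = 21.875 kPa

Δσ_z ≈ 21.9 kPa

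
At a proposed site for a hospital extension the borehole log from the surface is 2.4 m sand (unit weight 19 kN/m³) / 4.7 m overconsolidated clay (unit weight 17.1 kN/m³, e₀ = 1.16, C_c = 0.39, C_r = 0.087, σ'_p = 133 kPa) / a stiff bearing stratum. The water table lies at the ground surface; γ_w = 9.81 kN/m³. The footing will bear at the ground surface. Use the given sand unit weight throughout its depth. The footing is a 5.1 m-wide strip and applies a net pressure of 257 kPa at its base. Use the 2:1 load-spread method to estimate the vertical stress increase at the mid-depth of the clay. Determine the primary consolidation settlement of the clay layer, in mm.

Mid-depth of clay below the ground surface: z = 2.4 + 4.7/2 = 4.75 m.
Total vertical stress at mid-clay: σ_v = 19×2.4 + 17.1×2.35 = 85.785 kPa.
Pore pressure: u = 9.81×(4.75 − 0) = 46.598 kPa.
Initial effective stress: σ'_0 = σ_v − u = 85.785 − 46.598 = 39.187 kPa.
Stress increase at mid-clay by the 2:1 spreading method:
Δσ = qB/(B+z) = 257×5.1/(5.1+4.75) = 133.07 kPa
Final effective stress: σ'_f = 39.187 + 133.07 = 172.26 kPa.
σ'_f = 172.26 > σ'_p = 133 kPa, so the stress path crosses the preconsolidation pressure — recompression up to σ'_p, then virgin compression beyond:
S_c = H/(1+e₀)·[C_r·log₁₀(σ'_p/σ'_0) + C_c·log₁₀(σ'_f/σ'_p)]
    = 4.7/2.16 × [0.087×log₁₀(133/39.187) + 0.39×log₁₀(172.26/133)]
    = 2.1759 × [0.046172 + 0.04381] = 0.1958 m

S_c ≈ 196 mm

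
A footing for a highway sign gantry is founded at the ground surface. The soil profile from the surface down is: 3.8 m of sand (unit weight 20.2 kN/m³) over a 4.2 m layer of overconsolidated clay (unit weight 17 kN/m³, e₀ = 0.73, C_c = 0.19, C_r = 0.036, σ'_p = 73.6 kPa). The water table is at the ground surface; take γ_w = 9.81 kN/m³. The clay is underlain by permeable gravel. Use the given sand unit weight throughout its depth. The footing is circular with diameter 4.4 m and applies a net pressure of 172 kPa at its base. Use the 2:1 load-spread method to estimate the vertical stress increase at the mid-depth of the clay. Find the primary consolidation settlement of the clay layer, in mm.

S_c ≈ 42.5 mm

Mid-depth of clay below the ground surface: z = 3.8 + 4.2/2 = 5.9 m.
Total vertical stress at mid-clay: σ_v = 20.2×3.8 + 17×2.1 = 112.46 kPa.
Pore pressure: u = 9.81×(5.9 − 0) = 57.879 kPa.
Initial effective stress: σ'_0 = σ_v − u = 112.46 − 57.879 = 54.581 kPa.
Stress increase at mid-clay by the 2:1 spreading method:
Δσ ≈ qD²/(D+z)² = 172×4.4²/(4.4+5.9)² = 31.388 kPa
Final effective stress: σ'_f = 54.581 + 31.388 = 85.969 kPa.
σ'_f = 85.969 > σ'_p = 73.6 kPa, so the stress path crosses the preconsolidation pressure — recompression up to σ'_p, then virgin compression beyond:
S_c = H/(1+e₀)·[C_r·log₁₀(σ'_p/σ'_0) + C_c·log₁₀(σ'_f/σ'_p)]
    = 4.2/1.73 × [0.036×log₁₀(73.6/54.581) + 0.19×log₁₀(85.969/73.6)]
    = 2.4277 × [0.0046741 + 0.012818] = 0.04247 m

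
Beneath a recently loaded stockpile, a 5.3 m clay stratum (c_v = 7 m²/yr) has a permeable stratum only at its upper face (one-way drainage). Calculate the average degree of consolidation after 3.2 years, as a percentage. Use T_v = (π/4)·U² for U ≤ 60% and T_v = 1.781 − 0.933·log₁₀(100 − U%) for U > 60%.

U ≈ 88.7 %

Drainage path length: H_d = H = 5.3 m (single drainage).
T_v = c_v·t/H_d² = 7×3.2/5.3² = 0.79744.
T_v = 0.79744 corresponds to the U > 60% branch:
U = 1 − 10^((1.781 − T_v)/0.933)/100 = 0.8867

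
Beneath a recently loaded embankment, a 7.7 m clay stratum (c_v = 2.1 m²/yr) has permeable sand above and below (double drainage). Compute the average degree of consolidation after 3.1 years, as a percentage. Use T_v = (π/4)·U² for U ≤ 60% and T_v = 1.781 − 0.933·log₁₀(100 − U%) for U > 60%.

Drainage path length: H_d = H/2 = 3.85 m (double drainage).
T_v = c_v·t/H_d² = 2.1×3.1/3.85² = 0.4392.
T_v = 0.4392 corresponds to the U > 60% branch:
U = 1 − 10^((1.781 − T_v)/0.933)/100 = 0.7257

U ≈ 72.6 %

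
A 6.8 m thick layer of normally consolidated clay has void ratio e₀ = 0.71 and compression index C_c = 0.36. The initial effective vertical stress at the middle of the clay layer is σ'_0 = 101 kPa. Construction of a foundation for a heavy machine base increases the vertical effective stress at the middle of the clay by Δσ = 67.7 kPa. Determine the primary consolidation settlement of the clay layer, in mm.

S_c ≈ 319 mm

Final effective stress: σ'_f = σ'_0 + Δσ = 101 + 67.7 = 168.7 kPa.
Normally consolidated clay, so the full stress increment lies on the virgin compression line:
S_c = C_c·H/(1+e₀)·log₁₀(σ'_f/σ'_0) = 0.36×6.8/(1+0.71)×log₁₀(168.7/101)
    = 1.4316 × 0.22279 = 0.3189 m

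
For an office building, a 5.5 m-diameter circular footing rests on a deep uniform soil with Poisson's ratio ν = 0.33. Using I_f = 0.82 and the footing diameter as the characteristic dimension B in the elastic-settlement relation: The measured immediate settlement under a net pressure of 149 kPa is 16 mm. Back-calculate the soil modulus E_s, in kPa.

S_e = q·B·(1−ν²)/E_s · I_f  ⇒  E_s = q·B·(1−ν²)·I_f / S_e.
E_s = 149 × 5.5 × 0.8911 × 0.82 / 0.016 = 37430 kPa

E_s ≈ 37400 kPa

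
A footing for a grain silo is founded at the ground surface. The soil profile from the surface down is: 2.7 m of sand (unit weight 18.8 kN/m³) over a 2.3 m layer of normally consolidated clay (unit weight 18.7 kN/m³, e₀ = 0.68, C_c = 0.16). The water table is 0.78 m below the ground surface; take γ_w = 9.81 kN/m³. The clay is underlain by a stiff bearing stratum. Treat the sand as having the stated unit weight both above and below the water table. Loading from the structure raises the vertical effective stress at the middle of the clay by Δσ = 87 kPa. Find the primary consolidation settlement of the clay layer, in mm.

S_c ≈ 107 mm

Mid-depth of clay below the ground surface: z = 2.7 + 2.3/2 = 3.85 m.
Total vertical stress at mid-clay: σ_v = 18.8×2.7 + 18.7×1.15 = 72.265 kPa.
Pore pressure: u = 9.81×(3.85 − 0.78) = 30.117 kPa.
Initial effective stress: σ'_0 = σ_v − u = 72.265 − 30.117 = 42.148 kPa.
Final effective stress: σ'_f = σ'_0 + Δσ = 42.148 + 87 = 129.15 kPa.
Normally consolidated clay, so the full stress increment lies on the virgin compression line:
S_c = C_c·H/(1+e₀)·log₁₀(σ'_f/σ'_0) = 0.16×2.3/(1+0.68)×log₁₀(129.15/42.148)
    = 0.21905 × 0.48632 = 0.1065 m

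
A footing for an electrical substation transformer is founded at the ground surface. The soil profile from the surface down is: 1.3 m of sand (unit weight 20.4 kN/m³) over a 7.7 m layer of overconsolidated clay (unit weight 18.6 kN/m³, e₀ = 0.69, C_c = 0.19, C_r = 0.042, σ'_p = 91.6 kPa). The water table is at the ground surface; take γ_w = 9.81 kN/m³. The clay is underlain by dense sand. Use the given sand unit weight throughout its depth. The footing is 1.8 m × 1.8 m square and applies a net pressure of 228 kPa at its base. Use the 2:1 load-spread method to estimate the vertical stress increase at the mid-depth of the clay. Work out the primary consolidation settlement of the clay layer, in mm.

Mid-depth of clay below the ground surface: z = 1.3 + 7.7/2 = 5.15 m.
Total vertical stress at mid-clay: σ_v = 20.4×1.3 + 18.6×3.85 = 98.13 kPa.
Pore pressure: u = 9.81×(5.15 − 0) = 50.522 kPa.
Initial effective stress: σ'_0 = σ_v − u = 98.13 − 50.522 = 47.608 kPa.
Stress increase at mid-clay by the 2:1 spreading method:
Δσ = qBL/((B+z)(L+z)) = 228×1.8×1.8/((1.8+5.15)(1.8+5.15)) = 15.294 kPa
Final effective stress: σ'_f = 47.608 + 15.294 = 62.902 kPa.
σ'_f = 62.902 ≤ σ'_p = 91.6 kPa, so the clay remains overconsolidated and only the recompression index applies:
S_c = C_r·H/(1+e₀)·log₁₀(σ'_f/σ'_0) = 0.042×7.7/1.69×log₁₀(62.902/47.608)
    = 0.19136 × 0.12098 = 0.02315 m

S_c ≈ 23.2 mm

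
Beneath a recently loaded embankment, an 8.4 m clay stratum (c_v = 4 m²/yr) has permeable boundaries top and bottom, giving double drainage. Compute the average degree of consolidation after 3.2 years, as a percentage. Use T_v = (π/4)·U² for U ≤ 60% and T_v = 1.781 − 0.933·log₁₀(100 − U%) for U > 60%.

Drainage path length: H_d = H/2 = 4.2 m (double drainage).
T_v = c_v·t/H_d² = 4×3.2/4.2² = 0.72562.
T_v = 0.72562 corresponds to the U > 60% branch:
U = 1 − 10^((1.781 − T_v)/0.933)/100 = 0.8647

U ≈ 86.5 %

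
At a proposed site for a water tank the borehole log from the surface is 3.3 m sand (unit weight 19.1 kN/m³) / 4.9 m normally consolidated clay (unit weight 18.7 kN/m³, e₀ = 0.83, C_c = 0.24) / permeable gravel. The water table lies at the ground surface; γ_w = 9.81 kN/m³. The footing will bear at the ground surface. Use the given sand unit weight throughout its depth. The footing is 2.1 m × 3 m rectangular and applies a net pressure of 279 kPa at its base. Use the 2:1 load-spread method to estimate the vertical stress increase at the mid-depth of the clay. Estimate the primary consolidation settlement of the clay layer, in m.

Mid-depth of clay below the ground surface: z = 3.3 + 4.9/2 = 5.75 m.
Total vertical stress at mid-clay: σ_v = 19.1×3.3 + 18.7×2.45 = 108.84 kPa.
Pore pressure: u = 9.81×(5.75 − 0) = 56.408 kPa.
Initial effective stress: σ'_0 = σ_v − u = 108.84 − 56.408 = 52.432 kPa.
Stress increase at mid-clay by the 2:1 spreading method:
Δσ = qBL/((B+z)(L+z)) = 279×2.1×3/((2.1+5.75)(3+5.75)) = 25.59 kPa
Final effective stress: σ'_f = σ'_0 + Δσ = 52.432 + 25.59 = 78.022 kPa.
Normally consolidated clay, so the full stress increment lies on the virgin compression line:
S_c = C_c·H/(1+e₀)·log₁₀(σ'_f/σ'_0) = 0.24×4.9/(1+0.83)×log₁₀(78.022/52.432)
    = 0.64262 × 0.17262 = 0.1109 m

S_c ≈ 0.111 m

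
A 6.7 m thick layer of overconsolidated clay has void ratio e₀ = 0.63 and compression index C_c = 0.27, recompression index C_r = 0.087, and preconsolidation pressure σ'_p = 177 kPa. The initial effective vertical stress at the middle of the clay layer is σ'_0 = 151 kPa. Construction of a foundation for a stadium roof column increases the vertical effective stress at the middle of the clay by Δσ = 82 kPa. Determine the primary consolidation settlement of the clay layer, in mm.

Final effective stress: σ'_f = 151 + 82 = 233 kPa.
σ'_f = 233 > σ'_p = 177 kPa, so the stress path crosses the preconsolidation pressure — recompression up to σ'_p, then virgin compression beyond:
S_c = H/(1+e₀)·[C_r·log₁₀(σ'_p/σ'_0) + C_c·log₁₀(σ'_f/σ'_p)]
    = 6.7/1.63 × [0.087×log₁₀(177/151) + 0.27×log₁₀(233/177)]
    = 4.1104 × [0.0060027 + 0.032233] = 0.1572 m

S_c ≈ 157 mm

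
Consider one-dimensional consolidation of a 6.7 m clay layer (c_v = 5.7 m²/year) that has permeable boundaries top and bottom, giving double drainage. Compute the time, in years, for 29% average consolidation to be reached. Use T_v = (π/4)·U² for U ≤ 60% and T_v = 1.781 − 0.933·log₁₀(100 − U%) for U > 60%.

t ≈ 0.13 years

Drainage path length: H_d = H/2 = 3.35 m (double drainage).
U ≤ 60%: T_v = (π/4)·U² = (π/4)×0.29² = 0.066052.
t = T_v·H_d²/c_v = 0.066052×3.35²/5.7 = 0.13 years.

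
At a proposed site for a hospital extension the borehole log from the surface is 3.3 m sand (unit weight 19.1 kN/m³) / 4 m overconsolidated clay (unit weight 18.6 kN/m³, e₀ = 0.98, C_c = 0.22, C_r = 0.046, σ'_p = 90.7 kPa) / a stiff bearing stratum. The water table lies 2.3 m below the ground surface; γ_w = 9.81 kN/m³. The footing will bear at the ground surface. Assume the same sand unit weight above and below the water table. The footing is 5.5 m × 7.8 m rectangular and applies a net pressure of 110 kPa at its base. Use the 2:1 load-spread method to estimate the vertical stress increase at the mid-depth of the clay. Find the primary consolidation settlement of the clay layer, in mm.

Mid-depth of clay below the ground surface: z = 3.3 + 4/2 = 5.3 m.
Total vertical stress at mid-clay: σ_v = 19.1×3.3 + 18.6×2 = 100.23 kPa.
Pore pressure: u = 9.81×(5.3 − 2.3) = 29.43 kPa.
Initial effective stress: σ'_0 = σ_v − u = 100.23 − 29.43 = 70.8 kPa.
Stress increase at mid-clay by the 2:1 spreading method:
Δσ = qBL/((B+z)(L+z)) = 110×5.5×7.8/((5.5+5.3)(7.8+5.3)) = 33.355 kPa
Final effective stress: σ'_f = 70.8 + 33.355 = 104.16 kPa.
σ'_f = 104.16 > σ'_p = 90.7 kPa, so the stress path crosses the preconsolidation pressure — recompression up to σ'_p, then virgin compression beyond:
S_c = H/(1+e₀)·[C_r·log₁₀(σ'_p/σ'_0) + C_c·log₁₀(σ'_f/σ'_p)]
    = 4/1.98 × [0.046×log₁₀(90.7/70.8) + 0.22×log₁₀(104.16/90.7)]
    = 2.0202 × [0.0049484 + 0.013221] = 0.03671 m

S_c ≈ 36.7 mm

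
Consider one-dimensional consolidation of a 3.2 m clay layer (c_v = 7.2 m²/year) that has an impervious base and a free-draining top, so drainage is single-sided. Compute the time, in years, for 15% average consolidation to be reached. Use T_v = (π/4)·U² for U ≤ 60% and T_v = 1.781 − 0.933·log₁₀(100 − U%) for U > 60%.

Drainage path length: H_d = H = 3.2 m (single drainage).
U ≤ 60%: T_v = (π/4)·U² = (π/4)×0.15² = 0.017671.
t = T_v·H_d²/c_v = 0.017671×3.2²/7.2 = 0.02513 years.

t ≈ 0.0251 years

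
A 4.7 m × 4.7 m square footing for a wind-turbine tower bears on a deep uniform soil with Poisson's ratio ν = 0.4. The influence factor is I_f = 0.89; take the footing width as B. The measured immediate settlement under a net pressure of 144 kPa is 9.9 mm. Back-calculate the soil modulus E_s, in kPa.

E_s ≈ 51100 kPa

S_e = q·B·(1−ν²)/E_s · I_f  ⇒  E_s = q·B·(1−ν²)·I_f / S_e.
E_s = 144 × 4.7 × 0.84 × 0.89 / 0.0099 = 51110 kPa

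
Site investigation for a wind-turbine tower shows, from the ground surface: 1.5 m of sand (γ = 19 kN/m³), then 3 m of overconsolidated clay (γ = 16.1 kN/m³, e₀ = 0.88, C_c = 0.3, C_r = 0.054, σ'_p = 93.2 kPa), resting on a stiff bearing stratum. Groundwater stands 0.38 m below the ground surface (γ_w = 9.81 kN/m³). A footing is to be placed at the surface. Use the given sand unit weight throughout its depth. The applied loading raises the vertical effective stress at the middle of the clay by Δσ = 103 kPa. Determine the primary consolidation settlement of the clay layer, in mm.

S_c ≈ 116 mm

Mid-depth of clay below the ground surface: z = 1.5 + 3/2 = 3 m.
Total vertical stress at mid-clay: σ_v = 19×1.5 + 16.1×1.5 = 52.65 kPa.
Pore pressure: u = 9.81×(3 − 0.38) = 25.702 kPa.
Initial effective stress: σ'_0 = σ_v − u = 52.65 − 25.702 = 26.948 kPa.
Final effective stress: σ'_f = 26.948 + 103 = 129.95 kPa.
σ'_f = 129.95 > σ'_p = 93.2 kPa, so the stress path crosses the preconsolidation pressure — recompression up to σ'_p, then virgin compression beyond:
S_c = H/(1+e₀)·[C_r·log₁₀(σ'_p/σ'_0) + C_c·log₁₀(σ'_f/σ'_p)]
    = 3/1.88 × [0.054×log₁₀(93.2/26.948) + 0.3×log₁₀(129.95/93.2)]
    = 1.5957 × [0.0291 + 0.043308] = 0.1155 m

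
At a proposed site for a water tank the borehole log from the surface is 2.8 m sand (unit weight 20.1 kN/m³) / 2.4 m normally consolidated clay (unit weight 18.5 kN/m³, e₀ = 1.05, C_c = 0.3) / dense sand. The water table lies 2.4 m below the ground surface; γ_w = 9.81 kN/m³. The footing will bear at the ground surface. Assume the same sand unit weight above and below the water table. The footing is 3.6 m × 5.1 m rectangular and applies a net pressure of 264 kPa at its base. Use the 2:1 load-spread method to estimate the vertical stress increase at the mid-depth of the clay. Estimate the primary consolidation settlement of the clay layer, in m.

S_c ≈ 0.114 m

Mid-depth of clay below the ground surface: z = 2.8 + 2.4/2 = 4 m.
Total vertical stress at mid-clay: σ_v = 20.1×2.8 + 18.5×1.2 = 78.48 kPa.
Pore pressure: u = 9.81×(4 − 2.4) = 15.696 kPa.
Initial effective stress: σ'_0 = σ_v − u = 78.48 − 15.696 = 62.784 kPa.
Stress increase at mid-clay by the 2:1 spreading method:
Δσ = qBL/((B+z)(L+z)) = 264×3.6×5.1/((3.6+4)(5.1+4)) = 70.084 kPa
Final effective stress: σ'_f = σ'_0 + Δσ = 62.784 + 70.084 = 132.87 kPa.
Normally consolidated clay, so the full stress increment lies on the virgin compression line:
S_c = C_c·H/(1+e₀)·log₁₀(σ'_f/σ'_0) = 0.3×2.4/(1+1.05)×log₁₀(132.87/62.784)
    = 0.35122 × 0.32558 = 0.1144 m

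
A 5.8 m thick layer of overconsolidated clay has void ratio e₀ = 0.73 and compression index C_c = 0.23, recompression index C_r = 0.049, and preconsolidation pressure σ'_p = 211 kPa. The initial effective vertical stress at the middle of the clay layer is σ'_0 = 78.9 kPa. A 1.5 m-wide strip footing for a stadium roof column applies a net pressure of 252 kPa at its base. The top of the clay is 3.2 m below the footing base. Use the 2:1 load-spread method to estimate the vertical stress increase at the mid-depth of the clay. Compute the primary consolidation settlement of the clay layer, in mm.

S_c ≈ 34.9 mm

Mid-depth of clay below the footing base: z = 3.2 + 5.8/2 = 6.1 m.
Stress increase at mid-clay by the 2:1 spreading method:
Δσ = qB/(B+z) = 252×1.5/(1.5+6.1) = 49.737 kPa
Final effective stress: σ'_f = 78.9 + 49.737 = 128.64 kPa.
σ'_f = 128.64 ≤ σ'_p = 211 kPa, so the clay remains overconsolidated and only the recompression index applies:
S_c = C_r·H/(1+e₀)·log₁₀(σ'_f/σ'_0) = 0.049×5.8/1.73×log₁₀(128.64/78.9)
    = 0.16428 × 0.2123 = 0.03488 m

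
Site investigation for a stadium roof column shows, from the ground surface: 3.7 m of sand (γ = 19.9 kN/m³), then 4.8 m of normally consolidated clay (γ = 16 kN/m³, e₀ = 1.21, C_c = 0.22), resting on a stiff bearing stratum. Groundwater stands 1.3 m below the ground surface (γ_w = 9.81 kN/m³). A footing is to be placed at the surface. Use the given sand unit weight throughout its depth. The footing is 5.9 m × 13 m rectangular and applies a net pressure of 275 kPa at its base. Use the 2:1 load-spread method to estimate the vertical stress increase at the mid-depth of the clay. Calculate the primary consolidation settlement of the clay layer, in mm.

Mid-depth of clay below the ground surface: z = 3.7 + 4.8/2 = 6.1 m.
Total vertical stress at mid-clay: σ_v = 19.9×3.7 + 16×2.4 = 112.03 kPa.
Pore pressure: u = 9.81×(6.1 − 1.3) = 47.088 kPa.
Initial effective stress: σ'_0 = σ_v − u = 112.03 − 47.088 = 64.942 kPa.
Stress increase at mid-clay by the 2:1 spreading method:
Δσ = qBL/((B+z)(L+z)) = 275×5.9×13/((5.9+6.1)(13+6.1)) = 92.027 kPa
Final effective stress: σ'_f = σ'_0 + Δσ = 64.942 + 92.027 = 156.97 kPa.
Normally consolidated clay, so the full stress increment lies on the virgin compression line:
S_c = C_c·H/(1+e₀)·log₁₀(σ'_f/σ'_0) = 0.22×4.8/(1+1.21)×log₁₀(156.97/64.942)
    = 0.47783 × 0.38329 = 0.1831 m

S_c ≈ 183 mm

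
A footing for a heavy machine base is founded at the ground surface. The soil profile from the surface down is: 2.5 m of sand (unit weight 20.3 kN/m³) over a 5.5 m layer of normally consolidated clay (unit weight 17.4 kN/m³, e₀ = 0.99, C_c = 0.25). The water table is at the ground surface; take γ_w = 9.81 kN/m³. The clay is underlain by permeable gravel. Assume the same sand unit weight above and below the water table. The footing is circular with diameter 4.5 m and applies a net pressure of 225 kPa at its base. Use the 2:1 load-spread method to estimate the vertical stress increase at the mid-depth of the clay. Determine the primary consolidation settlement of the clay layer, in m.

S_c ≈ 0.211 m

Mid-depth of clay below the ground surface: z = 2.5 + 5.5/2 = 5.25 m.
Total vertical stress at mid-clay: σ_v = 20.3×2.5 + 17.4×2.75 = 98.6 kPa.
Pore pressure: u = 9.81×(5.25 − 0) = 51.503 kPa.
Initial effective stress: σ'_0 = σ_v − u = 98.6 − 51.503 = 47.097 kPa.
Stress increase at mid-clay by the 2:1 spreading method:
Δσ ≈ qD²/(D+z)² = 225×4.5²/(4.5+5.25)² = 47.929 kPa
Final effective stress: σ'_f = σ'_0 + Δσ = 47.097 + 47.929 = 95.026 kPa.
Normally consolidated clay, so the full stress increment lies on the virgin compression line:
S_c = C_c·H/(1+e₀)·log₁₀(σ'_f/σ'_0) = 0.25×5.5/(1+0.99)×log₁₀(95.026/47.097)
    = 0.69095 × 0.30485 = 0.2106 m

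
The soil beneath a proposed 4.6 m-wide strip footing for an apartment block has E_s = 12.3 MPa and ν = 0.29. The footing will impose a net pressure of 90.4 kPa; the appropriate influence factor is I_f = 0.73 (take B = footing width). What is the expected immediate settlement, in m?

S_e ≈ 0.0226 m

Immediate (elastic) settlement: S_e = q·B·(1−ν²)/E_s · I_f.
E_s = 12.3 MPa = 12300 kPa.
S_e = 90.4 × 4.6 × (1 − 0.29²) / 12300 × 0.73
    = 90.4 × 4.6 × 0.9159 / 12300 × 0.73
    = 0.0226 m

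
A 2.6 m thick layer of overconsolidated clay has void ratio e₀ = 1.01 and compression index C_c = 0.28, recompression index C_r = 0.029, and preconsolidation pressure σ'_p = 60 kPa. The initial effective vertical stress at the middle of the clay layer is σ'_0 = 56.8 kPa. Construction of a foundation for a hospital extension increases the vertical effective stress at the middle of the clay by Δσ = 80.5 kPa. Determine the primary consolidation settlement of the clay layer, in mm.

S_c ≈ 131 mm

Final effective stress: σ'_f = 56.8 + 80.5 = 137.3 kPa.
σ'_f = 137.3 > σ'_p = 60 kPa, so the stress path crosses the preconsolidation pressure — recompression up to σ'_p, then virgin compression beyond:
S_c = H/(1+e₀)·[C_r·log₁₀(σ'_p/σ'_0) + C_c·log₁₀(σ'_f/σ'_p)]
    = 2.6/2.01 × [0.029×log₁₀(60/56.8) + 0.28×log₁₀(137.3/60)]
    = 1.2935 × [0.00069028 + 0.10067] = 0.1311 m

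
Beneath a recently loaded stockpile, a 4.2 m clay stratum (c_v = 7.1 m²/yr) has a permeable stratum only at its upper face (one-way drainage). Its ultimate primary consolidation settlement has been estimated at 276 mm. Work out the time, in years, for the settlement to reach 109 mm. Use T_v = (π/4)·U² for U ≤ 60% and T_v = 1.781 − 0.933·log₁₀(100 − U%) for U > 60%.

Drainage path length: H_d = H = 4.2 m (single drainage).
U = S(t)/S_ult = 109/276 = 0.3949.
U ≤ 60%: T_v = (π/4)·U² = (π/4)×0.39493² = 0.1225.
t = T_v·H_d²/c_v = 0.1225×4.2²/7.1 = 0.3044 years.

t ≈ 0.304 years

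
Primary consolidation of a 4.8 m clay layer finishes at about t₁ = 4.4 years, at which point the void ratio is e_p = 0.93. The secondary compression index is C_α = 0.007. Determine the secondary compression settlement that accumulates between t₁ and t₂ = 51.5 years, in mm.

S_s ≈ 18.6 mm

Secondary compression: S_s = C_α·H/(1+e_p)·log₁₀(t₂/t₁)
S_s = 0.007×4.8/(1+0.93)×log₁₀(51.5/4.4)
    = 0.01741 × 1.068 = 0.0186 m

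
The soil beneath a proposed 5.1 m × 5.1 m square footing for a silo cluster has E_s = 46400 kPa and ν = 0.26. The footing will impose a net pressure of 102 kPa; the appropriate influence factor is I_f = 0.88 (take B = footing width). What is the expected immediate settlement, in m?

Immediate (elastic) settlement: S_e = q·B·(1−ν²)/E_s · I_f.
S_e = 102 × 5.1 × (1 − 0.26²) / 46400 × 0.88
    = 102 × 5.1 × 0.9324 / 46400 × 0.88
    = 0.009199 m

S_e ≈ 0.0092 m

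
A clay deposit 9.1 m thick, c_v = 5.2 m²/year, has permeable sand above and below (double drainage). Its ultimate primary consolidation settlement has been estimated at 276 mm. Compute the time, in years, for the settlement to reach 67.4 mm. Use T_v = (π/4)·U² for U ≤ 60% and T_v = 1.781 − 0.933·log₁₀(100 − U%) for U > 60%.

Drainage path length: H_d = H/2 = 4.55 m (double drainage).
U = S(t)/S_ult = 67.4/276 = 0.2442.
U ≤ 60%: T_v = (π/4)·U² = (π/4)×0.2442² = 0.046837.
t = T_v·H_d²/c_v = 0.046837×4.55²/5.2 = 0.1865 years.

t ≈ 0.186 years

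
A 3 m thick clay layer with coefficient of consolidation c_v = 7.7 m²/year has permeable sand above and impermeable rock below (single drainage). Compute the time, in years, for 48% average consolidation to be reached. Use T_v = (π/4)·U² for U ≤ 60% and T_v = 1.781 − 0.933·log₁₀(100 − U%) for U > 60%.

t ≈ 0.212 years

Drainage path length: H_d = H = 3 m (single drainage).
U ≤ 60%: T_v = (π/4)·U² = (π/4)×0.48² = 0.18096.
t = T_v·H_d²/c_v = 0.18096×3²/7.7 = 0.2115 years.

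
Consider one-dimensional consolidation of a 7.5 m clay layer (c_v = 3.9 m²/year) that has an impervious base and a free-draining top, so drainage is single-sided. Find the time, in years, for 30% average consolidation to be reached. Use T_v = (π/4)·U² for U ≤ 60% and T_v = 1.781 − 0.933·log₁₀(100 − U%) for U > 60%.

Drainage path length: H_d = H = 7.5 m (single drainage).
U ≤ 60%: T_v = (π/4)·U² = (π/4)×0.3² = 0.070686.
t = T_v·H_d²/c_v = 0.070686×7.5²/3.9 = 1.02 years.

t ≈ 1.02 years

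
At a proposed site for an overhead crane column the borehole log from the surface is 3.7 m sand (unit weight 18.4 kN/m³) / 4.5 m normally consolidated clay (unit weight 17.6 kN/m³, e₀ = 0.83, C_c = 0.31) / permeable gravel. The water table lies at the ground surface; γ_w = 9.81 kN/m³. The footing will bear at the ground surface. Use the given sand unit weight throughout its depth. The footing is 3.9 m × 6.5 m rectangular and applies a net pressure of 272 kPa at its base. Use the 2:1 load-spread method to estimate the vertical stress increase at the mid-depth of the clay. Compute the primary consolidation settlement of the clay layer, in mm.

Mid-depth of clay below the ground surface: z = 3.7 + 4.5/2 = 5.95 m.
Total vertical stress at mid-clay: σ_v = 18.4×3.7 + 17.6×2.25 = 107.68 kPa.
Pore pressure: u = 9.81×(5.95 − 0) = 58.37 kPa.
Initial effective stress: σ'_0 = σ_v − u = 107.68 − 58.37 = 49.31 kPa.
Stress increase at mid-clay by the 2:1 spreading method:
Δσ = qBL/((B+z)(L+z)) = 272×3.9×6.5/((3.9+5.95)(6.5+5.95)) = 56.227 kPa
Final effective stress: σ'_f = σ'_0 + Δσ = 49.31 + 56.227 = 105.54 kPa.
Normally consolidated clay, so the full stress increment lies on the virgin compression line:
S_c = C_c·H/(1+e₀)·log₁₀(σ'_f/σ'_0) = 0.31×4.5/(1+0.83)×log₁₀(105.54/49.31)
    = 0.7623 × 0.33048 = 0.2519 m

S_c ≈ 252 mm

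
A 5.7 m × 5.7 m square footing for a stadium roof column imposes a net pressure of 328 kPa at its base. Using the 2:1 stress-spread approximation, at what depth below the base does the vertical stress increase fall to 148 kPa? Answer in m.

z ≈ 2.79 m

2:1 spreading — at depth z the loaded area has grown by z in each plan dimension:
qB²/(B+z)² = Δσ_z ⇒ z = B(√(q/Δσ_z) − 1) = 5.7×(√(328/148) − 1) = 2.786 m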